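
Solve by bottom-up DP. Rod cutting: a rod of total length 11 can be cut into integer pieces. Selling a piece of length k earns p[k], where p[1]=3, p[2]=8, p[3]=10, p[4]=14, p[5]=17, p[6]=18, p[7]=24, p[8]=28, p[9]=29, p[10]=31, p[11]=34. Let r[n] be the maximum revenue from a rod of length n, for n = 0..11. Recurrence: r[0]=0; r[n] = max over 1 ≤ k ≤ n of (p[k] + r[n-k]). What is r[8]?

32

   n    0    1    2    3    4    5    6    7    8    9   10   11
r[n]    0    3    8   11   16   19   24   27   32   35   40   43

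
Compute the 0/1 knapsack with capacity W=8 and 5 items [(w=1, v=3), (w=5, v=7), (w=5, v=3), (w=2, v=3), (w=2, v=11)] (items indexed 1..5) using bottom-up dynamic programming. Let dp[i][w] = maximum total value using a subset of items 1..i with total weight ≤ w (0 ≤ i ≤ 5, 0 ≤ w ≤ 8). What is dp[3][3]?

3

i\w   0   1   2   3   4   5   6   7   8
  0   0   0   0   0   0   0   0   0   0
  1   0   3   3   3   3   3   3   3   3
  2   0   3   3   3   3   7  10  10  10
  3   0   3   3   3   3   7  10  10  10
  4   0   3   3   6   6   7  10  10  13
  5   0   3  11  14  14  17  17  18  21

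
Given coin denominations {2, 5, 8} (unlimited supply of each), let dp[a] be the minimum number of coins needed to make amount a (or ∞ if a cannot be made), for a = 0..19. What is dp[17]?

 a  0  1  2  3  4  5  6  7  8  9 10 11 12 13 14 15 16 17 18 19
dp  0  -  1  -  2  1  3  2  1  3  2  4  3  2  4  3  2  4  3  5
(- denotes ∞ / unreachable)

4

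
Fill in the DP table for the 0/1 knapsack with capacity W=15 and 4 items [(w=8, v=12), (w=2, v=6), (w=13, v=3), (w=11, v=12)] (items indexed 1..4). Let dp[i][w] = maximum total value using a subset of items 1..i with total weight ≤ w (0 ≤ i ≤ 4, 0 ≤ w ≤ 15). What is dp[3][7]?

i\w   0   1   2   3   4   5   6   7   8   9  10  11  12  13  14  15
  0   0   0   0   0   0   0   0   0   0   0   0   0   0   0   0   0
  1   0   0   0   0   0   0   0   0  12  12  12  12  12  12  12  12
  2   0   0   6   6   6   6   6   6  12  12  18  18  18  18  18  18
  3   0   0   6   6   6   6   6   6  12  12  18  18  18  18  18  18
  4   0   0   6   6   6   6   6   6  12  12  18  18  18  18  18  18

6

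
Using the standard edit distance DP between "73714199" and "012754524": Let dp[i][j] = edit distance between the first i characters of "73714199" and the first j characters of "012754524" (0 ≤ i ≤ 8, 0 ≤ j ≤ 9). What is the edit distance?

   ''  0  1  2  7  5  4  5  2  4
''  0  1  2  3  4  5  6  7  8  9
 7  1  1  2  3  3  4  5  6  7  8
 3  2  2  2  3  4  4  5  6  7  8
 7  3  3  3  3  3  4  5  6  7  8
 1  4  4  3  4  4  4  5  6  7  8
 4  5  5  4  4  5  5  4  5  6  7
 1  6  6  5  5  5  6  5  5  6  7
 9  7  7  6  6  6  6  6  6  6  7
 9  8  8  7  7  7  7  7  7  7  7

7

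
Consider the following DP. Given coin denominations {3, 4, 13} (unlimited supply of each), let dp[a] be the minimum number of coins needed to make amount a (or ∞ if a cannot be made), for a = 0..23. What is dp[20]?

3

 a  0  1  2  3  4  5  6  7  8  9 10 11 12 13 14 15 16 17 18 19 20 21 22 23
dp  0  -  -  1  1  -  2  2  2  3  3  3  3  1  4  4  2  2  5  3  3  3  4  4
(- denotes ∞ / unreachable)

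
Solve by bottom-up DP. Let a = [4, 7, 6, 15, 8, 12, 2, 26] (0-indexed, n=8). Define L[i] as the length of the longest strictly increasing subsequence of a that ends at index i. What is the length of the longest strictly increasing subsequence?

5

   i    0    1    2    3    4    5    6    7
a[i]    4    7    6   15    8   12    2   26
L[i]    1    2    2    3    3    4    1    5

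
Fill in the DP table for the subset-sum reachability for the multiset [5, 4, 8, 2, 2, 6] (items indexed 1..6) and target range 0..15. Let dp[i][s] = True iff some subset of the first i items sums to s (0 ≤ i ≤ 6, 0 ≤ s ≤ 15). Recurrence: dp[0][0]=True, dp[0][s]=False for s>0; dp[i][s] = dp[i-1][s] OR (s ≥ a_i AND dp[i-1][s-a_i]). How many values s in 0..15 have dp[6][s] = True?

14

i\s   0   1   2   3   4   5   6   7   8   9  10  11  12  13  14  15
  0   T   F   F   F   F   F   F   F   F   F   F   F   F   F   F   F
  1   T   F   F   F   F   T   F   F   F   F   F   F   F   F   F   F
  2   T   F   F   F   T   T   F   F   F   T   F   F   F   F   F   F
  3   T   F   F   F   T   T   F   F   T   T   F   F   T   T   F   F
  4   T   F   T   F   T   T   T   T   T   T   T   T   T   T   T   T
  5   T   F   T   F   T   T   T   T   T   T   T   T   T   T   T   T
  6   T   F   T   F   T   T   T   T   T   T   T   T   T   T   T   T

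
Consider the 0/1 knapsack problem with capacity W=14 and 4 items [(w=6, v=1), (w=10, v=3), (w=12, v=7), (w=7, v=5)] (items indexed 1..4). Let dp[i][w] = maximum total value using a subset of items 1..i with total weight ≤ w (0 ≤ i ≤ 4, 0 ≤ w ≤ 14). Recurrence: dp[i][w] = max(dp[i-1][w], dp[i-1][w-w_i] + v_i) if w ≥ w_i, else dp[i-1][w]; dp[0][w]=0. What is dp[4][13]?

7

i\w   0   1   2   3   4   5   6   7   8   9  10  11  12  13  14
  0   0   0   0   0   0   0   0   0   0   0   0   0   0   0   0
  1   0   0   0   0   0   0   1   1   1   1   1   1   1   1   1
  2   0   0   0   0   0   0   1   1   1   1   3   3   3   3   3
  3   0   0   0   0   0   0   1   1   1   1   3   3   7   7   7
  4   0   0   0   0   0   0   1   5   5   5   5   5   7   7   7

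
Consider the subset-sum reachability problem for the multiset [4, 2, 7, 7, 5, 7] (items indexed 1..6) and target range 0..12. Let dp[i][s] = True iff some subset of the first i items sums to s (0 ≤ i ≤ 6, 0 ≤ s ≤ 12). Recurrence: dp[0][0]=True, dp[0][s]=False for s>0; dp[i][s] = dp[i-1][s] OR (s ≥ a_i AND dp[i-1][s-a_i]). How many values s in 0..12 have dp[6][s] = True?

9

i\s   0   1   2   3   4   5   6   7   8   9  10  11  12
  0   T   F   F   F   F   F   F   F   F   F   F   F   F
  1   T   F   F   F   T   F   F   F   F   F   F   F   F
  2   T   F   T   F   T   F   T   F   F   F   F   F   F
  3   T   F   T   F   T   F   T   T   F   T   F   T   F
  4   T   F   T   F   T   F   T   T   F   T   F   T   F
  5   T   F   T   F   T   T   T   T   F   T   F   T   T
  6   T   F   T   F   T   T   T   T   F   T   F   T   T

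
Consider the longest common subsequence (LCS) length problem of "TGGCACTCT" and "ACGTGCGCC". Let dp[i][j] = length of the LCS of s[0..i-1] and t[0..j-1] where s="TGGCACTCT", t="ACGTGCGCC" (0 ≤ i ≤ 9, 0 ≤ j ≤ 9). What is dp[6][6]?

   ''  A  C  G  T  G  C  G  C  C
''  0  0  0  0  0  0  0  0  0  0
 T  0  0  0  0  1  1  1  1  1  1
 G  0  0  0  1  1  2  2  2  2  2
 G  0  0  0  1  1  2  2  3  3  3
 C  0  0  1  1  1  2  3  3  4  4
 A  0  1  1  1  1  2  3  3  4  4
 C  0  1  2  2  2  2  3  3  4  5
 T  0  1  2  2  3  3  3  3  4  5
 C  0  1  2  2  3  3  4  4  4  5
 T  0  1  2  2  3  3  4  4  4  5

3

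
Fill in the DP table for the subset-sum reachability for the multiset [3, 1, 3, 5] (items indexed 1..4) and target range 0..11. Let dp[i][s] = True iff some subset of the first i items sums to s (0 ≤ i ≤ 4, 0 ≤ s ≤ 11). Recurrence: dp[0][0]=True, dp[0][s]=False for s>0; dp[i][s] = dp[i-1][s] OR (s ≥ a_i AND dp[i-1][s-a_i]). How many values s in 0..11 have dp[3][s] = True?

i\s   0   1   2   3   4   5   6   7   8   9  10  11
  0   T   F   F   F   F   F   F   F   F   F   F   F
  1   T   F   F   T   F   F   F   F   F   F   F   F
  2   T   T   F   T   T   F   F   F   F   F   F   F
  3   T   T   F   T   T   F   T   T   F   F   F   F
  4   T   T   F   T   T   T   T   T   T   T   F   T

6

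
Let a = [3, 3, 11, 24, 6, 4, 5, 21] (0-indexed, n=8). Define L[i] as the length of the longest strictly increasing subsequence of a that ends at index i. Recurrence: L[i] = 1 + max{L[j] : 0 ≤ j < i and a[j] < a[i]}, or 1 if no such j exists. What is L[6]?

   i    0    1    2    3    4    5    6    7
a[i]    3    3   11   24    6    4    5   21
L[i]    1    1    2    3    2    2    3    4

3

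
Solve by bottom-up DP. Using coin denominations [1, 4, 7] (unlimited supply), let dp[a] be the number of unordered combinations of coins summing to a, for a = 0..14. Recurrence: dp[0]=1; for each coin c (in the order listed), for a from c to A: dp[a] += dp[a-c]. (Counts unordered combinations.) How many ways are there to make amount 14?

after  coin     0     1     2     3     4     5     6     7     8     9    10    11    12    13    14
          1     1     1     1     1     1     1     1     1     1     1     1     1     1     1     1
          4     1     1     1     1     2     2     2     2     3     3     3     3     4     4     4
          7     1     1     1     1     2     2     2     3     4     4     4     5     6     6     7

7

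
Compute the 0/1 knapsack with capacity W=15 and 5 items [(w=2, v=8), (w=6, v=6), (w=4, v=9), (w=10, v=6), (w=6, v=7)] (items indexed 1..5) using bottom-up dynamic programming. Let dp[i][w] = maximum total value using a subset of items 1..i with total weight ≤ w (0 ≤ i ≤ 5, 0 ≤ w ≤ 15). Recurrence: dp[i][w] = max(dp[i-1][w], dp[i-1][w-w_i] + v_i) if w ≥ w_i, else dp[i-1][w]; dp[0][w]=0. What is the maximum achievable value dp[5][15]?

24

i\w   0   1   2   3   4   5   6   7   8   9  10  11  12  13  14  15
  0   0   0   0   0   0   0   0   0   0   0   0   0   0   0   0   0
  1   0   0   8   8   8   8   8   8   8   8   8   8   8   8   8   8
  2   0   0   8   8   8   8   8   8  14  14  14  14  14  14  14  14
  3   0   0   8   8   9   9  17  17  17  17  17  17  23  23  23  23
  4   0   0   8   8   9   9  17  17  17  17  17  17  23  23  23  23
  5   0   0   8   8   9   9  17  17  17  17  17  17  24  24  24  24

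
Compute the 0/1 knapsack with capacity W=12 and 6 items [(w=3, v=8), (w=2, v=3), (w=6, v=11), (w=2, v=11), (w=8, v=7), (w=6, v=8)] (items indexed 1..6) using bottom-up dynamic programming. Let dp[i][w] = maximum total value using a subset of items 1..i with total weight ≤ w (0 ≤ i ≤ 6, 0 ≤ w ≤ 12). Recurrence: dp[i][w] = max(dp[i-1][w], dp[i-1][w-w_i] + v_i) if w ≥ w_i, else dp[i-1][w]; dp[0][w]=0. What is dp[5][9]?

22

i\w   0   1   2   3   4   5   6   7   8   9  10  11  12
  0   0   0   0   0   0   0   0   0   0   0   0   0   0
  1   0   0   0   8   8   8   8   8   8   8   8   8   8
  2   0   0   3   8   8  11  11  11  11  11  11  11  11
  3   0   0   3   8   8  11  11  11  14  19  19  22  22
  4   0   0  11  11  14  19  19  22  22  22  25  30  30
  5   0   0  11  11  14  19  19  22  22  22  25  30  30
  6   0   0  11  11  14  19  19  22  22  22  25  30  30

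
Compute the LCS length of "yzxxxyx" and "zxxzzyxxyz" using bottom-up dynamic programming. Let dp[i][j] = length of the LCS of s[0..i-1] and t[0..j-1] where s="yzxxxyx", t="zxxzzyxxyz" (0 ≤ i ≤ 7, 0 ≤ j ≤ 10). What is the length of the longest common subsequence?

   ''  z  x  x  z  z  y  x  x  y  z
''  0  0  0  0  0  0  0  0  0  0  0
 y  0  0  0  0  0  0  1  1  1  1  1
 z  0  1  1  1  1  1  1  1  1  1  2
 x  0  1  2  2  2  2  2  2  2  2  2
 x  0  1  2  3  3  3  3  3  3  3  3
 x  0  1  2  3  3  3  3  4  4  4  4
 y  0  1  2  3  3  3  4  4  4  5  5
 x  0  1  2  3  3  3  4  5  5  5  5

5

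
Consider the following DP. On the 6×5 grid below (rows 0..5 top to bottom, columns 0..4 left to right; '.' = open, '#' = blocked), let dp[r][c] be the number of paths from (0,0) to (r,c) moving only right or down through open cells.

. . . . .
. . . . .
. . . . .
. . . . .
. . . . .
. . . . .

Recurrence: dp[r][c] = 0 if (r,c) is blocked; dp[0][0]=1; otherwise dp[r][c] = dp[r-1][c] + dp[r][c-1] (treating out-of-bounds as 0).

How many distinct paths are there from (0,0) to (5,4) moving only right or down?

r\c   0   1   2   3   4
  0   1   1   1   1   1
  1   1   2   3   4   5
  2   1   3   6  10  15
  3   1   4  10  20  35
  4   1   5  15  35  70
  5   1   6  21  56 126

126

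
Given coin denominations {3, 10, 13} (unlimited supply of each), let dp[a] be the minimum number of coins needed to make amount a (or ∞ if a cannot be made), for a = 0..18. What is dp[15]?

 a  0  1  2  3  4  5  6  7  8  9 10 11 12 13 14 15 16 17 18
dp  0  -  -  1  -  -  2  -  -  3  1  -  4  1  -  5  2  -  6
(- denotes ∞ / unreachable)

5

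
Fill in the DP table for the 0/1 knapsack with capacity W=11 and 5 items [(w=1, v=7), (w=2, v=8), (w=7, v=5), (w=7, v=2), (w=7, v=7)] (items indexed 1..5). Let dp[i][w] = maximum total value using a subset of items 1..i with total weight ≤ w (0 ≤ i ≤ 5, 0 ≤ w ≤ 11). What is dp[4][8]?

i\w   0   1   2   3   4   5   6   7   8   9  10  11
  0   0   0   0   0   0   0   0   0   0   0   0   0
  1   0   7   7   7   7   7   7   7   7   7   7   7
  2   0   7   8  15  15  15  15  15  15  15  15  15
  3   0   7   8  15  15  15  15  15  15  15  20  20
  4   0   7   8  15  15  15  15  15  15  15  20  20
  5   0   7   8  15  15  15  15  15  15  15  22  22

15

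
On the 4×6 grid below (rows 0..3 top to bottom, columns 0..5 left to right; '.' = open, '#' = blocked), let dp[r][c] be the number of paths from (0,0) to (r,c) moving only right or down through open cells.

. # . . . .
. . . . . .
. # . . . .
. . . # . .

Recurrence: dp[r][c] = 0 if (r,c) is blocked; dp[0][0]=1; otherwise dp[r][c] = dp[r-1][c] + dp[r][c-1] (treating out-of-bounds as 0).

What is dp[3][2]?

2

r\c   0   1   2   3   4   5
  0   1   0   0   0   0   0
  1   1   1   1   1   1   1
  2   1   0   1   2   3   4
  3   1   1   2   0   3   7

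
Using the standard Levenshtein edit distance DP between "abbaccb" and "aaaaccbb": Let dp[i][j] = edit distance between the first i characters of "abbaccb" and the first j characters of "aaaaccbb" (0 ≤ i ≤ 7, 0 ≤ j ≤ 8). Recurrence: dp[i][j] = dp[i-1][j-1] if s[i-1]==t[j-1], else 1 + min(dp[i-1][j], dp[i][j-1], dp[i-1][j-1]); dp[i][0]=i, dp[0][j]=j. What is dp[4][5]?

   ''  a  a  a  a  c  c  b  b
''  0  1  2  3  4  5  6  7  8
 a  1  0  1  2  3  4  5  6  7
 b  2  1  1  2  3  4  5  5  6
 b  3  2  2  2  3  4  5  5  5
 a  4  3  2  2  2  3  4  5  6
 c  5  4  3  3  3  2  3  4  5
 c  6  5  4  4  4  3  2  3  4
 b  7  6  5  5  5  4  3  2  3

3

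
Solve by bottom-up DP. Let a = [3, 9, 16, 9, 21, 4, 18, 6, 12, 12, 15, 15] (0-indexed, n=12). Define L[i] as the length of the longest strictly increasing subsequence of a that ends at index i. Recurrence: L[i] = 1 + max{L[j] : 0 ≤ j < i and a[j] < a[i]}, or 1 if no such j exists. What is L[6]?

   i    0    1    2    3    4    5    6    7    8    9   10   11
a[i]    3    9   16    9   21    4   18    6   12   12   15   15
L[i]    1    2    3    2    4    2    4    3    4    4    5    5

4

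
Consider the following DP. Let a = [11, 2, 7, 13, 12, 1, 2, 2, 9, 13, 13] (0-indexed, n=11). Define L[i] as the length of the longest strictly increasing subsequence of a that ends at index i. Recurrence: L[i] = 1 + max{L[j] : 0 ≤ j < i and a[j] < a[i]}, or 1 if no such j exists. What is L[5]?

1

   i    0    1    2    3    4    5    6    7    8    9   10
a[i]   11    2    7   13   12    1    2    2    9   13   13
L[i]    1    1    2    3    3    1    2    2    3    4    4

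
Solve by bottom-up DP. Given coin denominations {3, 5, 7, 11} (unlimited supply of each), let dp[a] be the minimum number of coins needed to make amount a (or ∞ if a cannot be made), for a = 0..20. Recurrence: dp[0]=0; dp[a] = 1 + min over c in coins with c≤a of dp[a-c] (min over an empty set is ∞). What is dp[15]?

 a  0  1  2  3  4  5  6  7  8  9 10 11 12 13 14 15 16 17 18 19 20
dp  0  -  -  1  -  1  2  1  2  3  2  1  2  3  2  3  2  3  2  3  4
(- denotes ∞ / unreachable)

3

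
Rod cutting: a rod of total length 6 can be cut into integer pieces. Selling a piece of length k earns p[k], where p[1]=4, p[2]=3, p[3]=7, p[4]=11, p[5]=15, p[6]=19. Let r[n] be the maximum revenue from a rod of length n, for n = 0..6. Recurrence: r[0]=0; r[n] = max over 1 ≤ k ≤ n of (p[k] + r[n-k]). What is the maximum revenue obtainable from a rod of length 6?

24

   n    0    1    2    3    4    5    6
r[n]    0    4    8   12   16   20   24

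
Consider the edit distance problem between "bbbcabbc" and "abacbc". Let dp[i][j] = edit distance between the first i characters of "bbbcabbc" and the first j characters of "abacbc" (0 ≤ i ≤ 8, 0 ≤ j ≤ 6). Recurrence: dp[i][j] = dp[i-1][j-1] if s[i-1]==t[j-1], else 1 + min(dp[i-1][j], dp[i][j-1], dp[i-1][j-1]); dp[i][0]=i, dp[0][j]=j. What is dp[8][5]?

5

   ''  a  b  a  c  b  c
''  0  1  2  3  4  5  6
 b  1  1  1  2  3  4  5
 b  2  2  1  2  3  3  4
 b  3  3  2  2  3  3  4
 c  4  4  3  3  2  3  3
 a  5  4  4  3  3  3  4
 b  6  5  4  4  4  3  4
 b  7  6  5  5  5  4  4
 c  8  7  6  6  5  5  4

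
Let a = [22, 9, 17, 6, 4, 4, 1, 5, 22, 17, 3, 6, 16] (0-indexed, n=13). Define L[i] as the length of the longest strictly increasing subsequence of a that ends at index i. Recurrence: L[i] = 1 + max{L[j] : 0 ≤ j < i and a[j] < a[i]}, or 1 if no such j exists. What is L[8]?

   i    0    1    2    3    4    5    6    7    8    9   10   11   12
a[i]   22    9   17    6    4    4    1    5   22   17    3    6   16
L[i]    1    1    2    1    1    1    1    2    3    3    2    3    4

3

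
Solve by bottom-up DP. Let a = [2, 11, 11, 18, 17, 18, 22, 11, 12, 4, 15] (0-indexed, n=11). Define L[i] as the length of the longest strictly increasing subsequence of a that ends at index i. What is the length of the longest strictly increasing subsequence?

   i    0    1    2    3    4    5    6    7    8    9   10
a[i]    2   11   11   18   17   18   22   11   12    4   15
L[i]    1    2    2    3    3    4    5    2    3    2    4

5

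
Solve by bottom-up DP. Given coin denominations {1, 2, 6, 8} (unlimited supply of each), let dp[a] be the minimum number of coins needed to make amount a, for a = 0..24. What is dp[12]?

2

 a  0  1  2  3  4  5  6  7  8  9 10 11 12 13 14 15 16 17 18 19 20 21 22 23 24
dp  0  1  1  2  2  3  1  2  1  2  2  3  2  3  2  3  2  3  3  4  3  4  3  4  3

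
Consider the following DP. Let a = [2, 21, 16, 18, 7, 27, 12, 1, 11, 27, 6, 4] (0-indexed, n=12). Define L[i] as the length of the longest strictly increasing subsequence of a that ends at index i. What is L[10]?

   i    0    1    2    3    4    5    6    7    8    9   10   11
a[i]    2   21   16   18    7   27   12    1   11   27    6    4
L[i]    1    2    2    3    2    4    3    1    3    4    2    2

2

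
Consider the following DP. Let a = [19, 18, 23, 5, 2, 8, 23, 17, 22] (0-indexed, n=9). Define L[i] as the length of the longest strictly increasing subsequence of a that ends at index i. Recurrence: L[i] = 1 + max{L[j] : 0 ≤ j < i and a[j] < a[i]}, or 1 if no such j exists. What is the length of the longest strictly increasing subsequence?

4

   i    0    1    2    3    4    5    6    7    8
a[i]   19   18   23    5    2    8   23   17   22
L[i]    1    1    2    1    1    2    3    3    4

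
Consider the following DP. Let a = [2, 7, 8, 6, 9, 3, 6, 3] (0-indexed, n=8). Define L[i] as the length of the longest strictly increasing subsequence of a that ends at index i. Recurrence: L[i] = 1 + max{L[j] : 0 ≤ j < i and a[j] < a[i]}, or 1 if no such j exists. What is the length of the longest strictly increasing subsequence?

   i    0    1    2    3    4    5    6    7
a[i]    2    7    8    6    9    3    6    3
L[i]    1    2    3    2    4    2    3    2

4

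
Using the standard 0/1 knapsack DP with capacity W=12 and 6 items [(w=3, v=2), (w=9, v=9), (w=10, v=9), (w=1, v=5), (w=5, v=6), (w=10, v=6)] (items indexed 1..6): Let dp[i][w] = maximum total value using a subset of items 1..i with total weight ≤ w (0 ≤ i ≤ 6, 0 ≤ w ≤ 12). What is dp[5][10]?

14

i\w   0   1   2   3   4   5   6   7   8   9  10  11  12
  0   0   0   0   0   0   0   0   0   0   0   0   0   0
  1   0   0   0   2   2   2   2   2   2   2   2   2   2
  2   0   0   0   2   2   2   2   2   2   9   9   9  11
  3   0   0   0   2   2   2   2   2   2   9   9   9  11
  4   0   5   5   5   7   7   7   7   7   9  14  14  14
  5   0   5   5   5   7   7  11  11  11  13  14  14  14
  6   0   5   5   5   7   7  11  11  11  13  14  14  14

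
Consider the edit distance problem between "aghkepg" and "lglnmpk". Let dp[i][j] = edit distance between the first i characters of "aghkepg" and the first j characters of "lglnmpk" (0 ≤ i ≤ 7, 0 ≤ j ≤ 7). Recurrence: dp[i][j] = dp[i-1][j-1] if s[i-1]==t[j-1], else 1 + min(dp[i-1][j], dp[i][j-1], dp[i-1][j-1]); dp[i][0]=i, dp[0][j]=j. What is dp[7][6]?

5

   ''  l  g  l  n  m  p  k
''  0  1  2  3  4  5  6  7
 a  1  1  2  3  4  5  6  7
 g  2  2  1  2  3  4  5  6
 h  3  3  2  2  3  4  5  6
 k  4  4  3  3  3  4  5  5
 e  5  5  4  4  4  4  5  6
 p  6  6  5  5  5  5  4  5
 g  7  7  6  6  6  6  5  5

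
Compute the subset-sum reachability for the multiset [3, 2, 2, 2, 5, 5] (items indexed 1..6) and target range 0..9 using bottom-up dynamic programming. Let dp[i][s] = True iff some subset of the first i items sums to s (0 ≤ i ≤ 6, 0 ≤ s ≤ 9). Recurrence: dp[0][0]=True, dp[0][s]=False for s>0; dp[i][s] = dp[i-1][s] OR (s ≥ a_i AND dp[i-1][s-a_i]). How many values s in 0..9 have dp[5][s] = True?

9

i\s   0   1   2   3   4   5   6   7   8   9
  0   T   F   F   F   F   F   F   F   F   F
  1   T   F   F   T   F   F   F   F   F   F
  2   T   F   T   T   F   T   F   F   F   F
  3   T   F   T   T   T   T   F   T   F   F
  4   T   F   T   T   T   T   T   T   F   T
  5   T   F   T   T   T   T   T   T   T   T
  6   T   F   T   T   T   T   T   T   T   T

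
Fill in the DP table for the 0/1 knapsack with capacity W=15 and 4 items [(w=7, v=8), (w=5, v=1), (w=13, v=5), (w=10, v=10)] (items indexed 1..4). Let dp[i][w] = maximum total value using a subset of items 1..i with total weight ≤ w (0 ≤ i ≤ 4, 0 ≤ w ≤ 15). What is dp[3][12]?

9

i\w   0   1   2   3   4   5   6   7   8   9  10  11  12  13  14  15
  0   0   0   0   0   0   0   0   0   0   0   0   0   0   0   0   0
  1   0   0   0   0   0   0   0   8   8   8   8   8   8   8   8   8
  2   0   0   0   0   0   1   1   8   8   8   8   8   9   9   9   9
  3   0   0   0   0   0   1   1   8   8   8   8   8   9   9   9   9
  4   0   0   0   0   0   1   1   8   8   8  10  10  10  10  10  11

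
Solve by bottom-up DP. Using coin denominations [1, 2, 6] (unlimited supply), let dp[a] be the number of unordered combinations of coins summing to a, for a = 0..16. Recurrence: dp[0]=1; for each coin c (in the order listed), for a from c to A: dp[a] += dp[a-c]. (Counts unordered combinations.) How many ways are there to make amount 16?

after  coin     0     1     2     3     4     5     6     7     8     9    10    11    12    13    14    15    16
          1     1     1     1     1     1     1     1     1     1     1     1     1     1     1     1     1     1
          2     1     1     2     2     3     3     4     4     5     5     6     6     7     7     8     8     9
          6     1     1     2     2     3     3     5     5     7     7     9     9    12    12    15    15    18

18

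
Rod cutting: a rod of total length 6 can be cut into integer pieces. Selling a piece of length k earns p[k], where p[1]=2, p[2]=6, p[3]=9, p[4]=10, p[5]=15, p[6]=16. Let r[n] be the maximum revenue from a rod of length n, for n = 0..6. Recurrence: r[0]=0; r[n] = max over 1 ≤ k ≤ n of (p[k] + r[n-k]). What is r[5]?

   n    0    1    2    3    4    5    6
r[n]    0    2    6    9   12   15   18

15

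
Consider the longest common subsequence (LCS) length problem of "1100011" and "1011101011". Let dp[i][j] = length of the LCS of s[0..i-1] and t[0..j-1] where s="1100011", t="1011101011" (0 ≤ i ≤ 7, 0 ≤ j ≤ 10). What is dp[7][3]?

3

   ''  1  0  1  1  1  0  1  0  1  1
''  0  0  0  0  0  0  0  0  0  0  0
 1  0  1  1  1  1  1  1  1  1  1  1
 1  0  1  1  2  2  2  2  2  2  2  2
 0  0  1  2  2  2  2  3  3  3  3  3
 0  0  1  2  2  2  2  3  3  4  4  4
 0  0  1  2  2  2  2  3  3  4  4  4
 1  0  1  2  3  3  3  3  4  4  5  5
 1  0  1  2  3  4  4  4  4  4  5  6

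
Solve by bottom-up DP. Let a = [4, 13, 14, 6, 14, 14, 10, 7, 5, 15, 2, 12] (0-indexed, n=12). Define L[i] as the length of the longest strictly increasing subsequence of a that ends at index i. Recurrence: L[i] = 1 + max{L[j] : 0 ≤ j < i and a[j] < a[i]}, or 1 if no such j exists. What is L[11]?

   i    0    1    2    3    4    5    6    7    8    9   10   11
a[i]    4   13   14    6   14   14   10    7    5   15    2   12
L[i]    1    2    3    2    3    3    3    3    2    4    1    4

4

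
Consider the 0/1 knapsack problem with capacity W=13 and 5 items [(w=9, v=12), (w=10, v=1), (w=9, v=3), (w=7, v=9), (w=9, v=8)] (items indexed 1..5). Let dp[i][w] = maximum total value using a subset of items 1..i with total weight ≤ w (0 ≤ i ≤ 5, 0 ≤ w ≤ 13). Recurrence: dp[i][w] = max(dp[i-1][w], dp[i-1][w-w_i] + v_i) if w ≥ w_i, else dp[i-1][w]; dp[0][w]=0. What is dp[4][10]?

i\w   0   1   2   3   4   5   6   7   8   9  10  11  12  13
  0   0   0   0   0   0   0   0   0   0   0   0   0   0   0
  1   0   0   0   0   0   0   0   0   0  12  12  12  12  12
  2   0   0   0   0   0   0   0   0   0  12  12  12  12  12
  3   0   0   0   0   0   0   0   0   0  12  12  12  12  12
  4   0   0   0   0   0   0   0   9   9  12  12  12  12  12
  5   0   0   0   0   0   0   0   9   9  12  12  12  12  12

12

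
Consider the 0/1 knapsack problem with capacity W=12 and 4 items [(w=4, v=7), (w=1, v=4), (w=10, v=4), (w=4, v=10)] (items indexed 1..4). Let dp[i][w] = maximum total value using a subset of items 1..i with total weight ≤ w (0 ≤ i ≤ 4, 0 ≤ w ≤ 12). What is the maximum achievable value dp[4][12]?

21

i\w   0   1   2   3   4   5   6   7   8   9  10  11  12
  0   0   0   0   0   0   0   0   0   0   0   0   0   0
  1   0   0   0   0   7   7   7   7   7   7   7   7   7
  2   0   4   4   4   7  11  11  11  11  11  11  11  11
  3   0   4   4   4   7  11  11  11  11  11  11  11  11
  4   0   4   4   4  10  14  14  14  17  21  21  21  21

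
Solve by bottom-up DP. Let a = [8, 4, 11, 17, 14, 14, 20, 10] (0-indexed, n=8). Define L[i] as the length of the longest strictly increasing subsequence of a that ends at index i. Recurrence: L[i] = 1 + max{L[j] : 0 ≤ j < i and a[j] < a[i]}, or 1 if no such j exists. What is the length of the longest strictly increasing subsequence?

4

   i    0    1    2    3    4    5    6    7
a[i]    8    4   11   17   14   14   20   10
L[i]    1    1    2    3    3    3    4    2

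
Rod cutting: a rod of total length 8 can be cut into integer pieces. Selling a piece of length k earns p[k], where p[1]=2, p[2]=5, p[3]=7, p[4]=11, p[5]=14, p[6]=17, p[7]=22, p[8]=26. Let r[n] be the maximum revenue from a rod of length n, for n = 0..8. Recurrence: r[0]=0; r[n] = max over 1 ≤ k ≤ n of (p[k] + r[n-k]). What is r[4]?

11

   n    0    1    2    3    4    5    6    7    8
r[n]    0    2    5    7   11   14   17   22   26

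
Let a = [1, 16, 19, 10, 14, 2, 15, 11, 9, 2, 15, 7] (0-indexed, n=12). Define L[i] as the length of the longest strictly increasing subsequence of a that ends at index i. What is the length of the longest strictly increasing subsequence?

4

   i    0    1    2    3    4    5    6    7    8    9   10   11
a[i]    1   16   19   10   14    2   15   11    9    2   15    7
L[i]    1    2    3    2    3    2    4    3    3    2    4    3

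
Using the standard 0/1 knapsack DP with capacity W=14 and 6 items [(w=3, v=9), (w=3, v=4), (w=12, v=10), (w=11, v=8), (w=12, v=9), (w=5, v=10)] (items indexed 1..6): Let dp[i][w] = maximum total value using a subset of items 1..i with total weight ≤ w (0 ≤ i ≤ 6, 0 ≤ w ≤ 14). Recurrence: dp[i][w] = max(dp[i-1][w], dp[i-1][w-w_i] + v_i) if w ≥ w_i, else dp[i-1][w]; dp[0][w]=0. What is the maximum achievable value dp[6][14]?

23

i\w   0   1   2   3   4   5   6   7   8   9  10  11  12  13  14
  0   0   0   0   0   0   0   0   0   0   0   0   0   0   0   0
  1   0   0   0   9   9   9   9   9   9   9   9   9   9   9   9
  2   0   0   0   9   9   9  13  13  13  13  13  13  13  13  13
  3   0   0   0   9   9   9  13  13  13  13  13  13  13  13  13
  4   0   0   0   9   9   9  13  13  13  13  13  13  13  13  17
  5   0   0   0   9   9   9  13  13  13  13  13  13  13  13  17
  6   0   0   0   9   9  10  13  13  19  19  19  23  23  23  23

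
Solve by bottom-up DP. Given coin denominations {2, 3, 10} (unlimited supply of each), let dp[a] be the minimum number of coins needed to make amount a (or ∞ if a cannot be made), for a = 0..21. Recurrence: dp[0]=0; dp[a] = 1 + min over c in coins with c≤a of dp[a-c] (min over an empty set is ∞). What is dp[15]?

3

 a  0  1  2  3  4  5  6  7  8  9 10 11 12 13 14 15 16 17 18 19 20 21
dp  0  -  1  1  2  2  2  3  3  3  1  4  2  2  3  3  3  4  4  4  2  5
(- denotes ∞ / unreachable)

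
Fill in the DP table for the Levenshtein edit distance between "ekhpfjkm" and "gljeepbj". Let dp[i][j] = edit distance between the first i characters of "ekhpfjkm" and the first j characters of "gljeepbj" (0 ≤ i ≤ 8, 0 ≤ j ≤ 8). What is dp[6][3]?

   ''  g  l  j  e  e  p  b  j
''  0  1  2  3  4  5  6  7  8
 e  1  1  2  3  3  4  5  6  7
 k  2  2  2  3  4  4  5  6  7
 h  3  3  3  3  4  5  5  6  7
 p  4  4  4  4  4  5  5  6  7
 f  5  5  5  5  5  5  6  6  7
 j  6  6  6  5  6  6  6  7  6
 k  7  7  7  6  6  7  7  7  7
 m  8  8  8  7  7  7  8  8  8

5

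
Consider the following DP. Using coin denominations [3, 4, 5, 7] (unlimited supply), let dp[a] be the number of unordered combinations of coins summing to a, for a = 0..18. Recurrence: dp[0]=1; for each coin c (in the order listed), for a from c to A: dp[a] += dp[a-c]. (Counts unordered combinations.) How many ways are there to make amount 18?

after  coin     0     1     2     3     4     5     6     7     8     9    10    11    12    13    14    15    16    17    18
          3     1     0     0     1     0     0     1     0     0     1     0     0     1     0     0     1     0     0     1
          4     1     0     0     1     1     0     1     1     1     1     1     1     2     1     1     2     2     1     2
          5     1     0     0     1     1     1     1     1     2     2     2     2     3     3     3     4     4     4     5
          7     1     0     0     1     1     1     1     2     2     2     3     3     4     4     5     6     6     7     8

8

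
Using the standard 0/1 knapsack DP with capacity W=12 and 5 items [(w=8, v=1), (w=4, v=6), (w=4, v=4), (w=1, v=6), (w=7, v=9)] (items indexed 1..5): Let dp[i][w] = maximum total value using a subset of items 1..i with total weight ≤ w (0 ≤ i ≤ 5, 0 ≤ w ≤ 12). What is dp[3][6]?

i\w   0   1   2   3   4   5   6   7   8   9  10  11  12
  0   0   0   0   0   0   0   0   0   0   0   0   0   0
  1   0   0   0   0   0   0   0   0   1   1   1   1   1
  2   0   0   0   0   6   6   6   6   6   6   6   6   7
  3   0   0   0   0   6   6   6   6  10  10  10  10  10
  4   0   6   6   6   6  12  12  12  12  16  16  16  16
  5   0   6   6   6   6  12  12  12  15  16  16  16  21

6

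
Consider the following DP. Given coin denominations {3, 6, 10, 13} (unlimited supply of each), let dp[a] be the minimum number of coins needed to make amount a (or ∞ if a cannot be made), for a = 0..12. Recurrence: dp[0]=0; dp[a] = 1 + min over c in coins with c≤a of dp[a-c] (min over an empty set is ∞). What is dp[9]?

 a  0  1  2  3  4  5  6  7  8  9 10 11 12
dp  0  -  -  1  -  -  1  -  -  2  1  -  2
(- denotes ∞ / unreachable)

2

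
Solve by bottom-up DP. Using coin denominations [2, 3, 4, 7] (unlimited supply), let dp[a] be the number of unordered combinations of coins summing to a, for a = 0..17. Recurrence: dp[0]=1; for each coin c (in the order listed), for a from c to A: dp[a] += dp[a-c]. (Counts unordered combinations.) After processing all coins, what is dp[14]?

after  coin     0     1     2     3     4     5     6     7     8     9    10    11    12    13    14    15    16    17
          2     1     0     1     0     1     0     1     0     1     0     1     0     1     0     1     0     1     0
          3     1     0     1     1     1     1     2     1     2     2     2     2     3     2     3     3     3     3
          4     1     0     1     1     2     1     3     2     4     3     5     4     7     5     8     7    10     8
          7     1     0     1     1     2     1     3     3     4     4     6     6     8     8    11    11    14    14

11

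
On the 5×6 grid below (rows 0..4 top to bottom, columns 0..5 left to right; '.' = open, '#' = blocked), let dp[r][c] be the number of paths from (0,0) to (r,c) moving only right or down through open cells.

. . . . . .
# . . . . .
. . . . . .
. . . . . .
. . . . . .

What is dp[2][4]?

10

r\c   0   1   2   3   4   5
  0   1   1   1   1   1   1
  1   0   1   2   3   4   5
  2   0   1   3   6  10  15
  3   0   1   4  10  20  35
  4   0   1   5  15  35  70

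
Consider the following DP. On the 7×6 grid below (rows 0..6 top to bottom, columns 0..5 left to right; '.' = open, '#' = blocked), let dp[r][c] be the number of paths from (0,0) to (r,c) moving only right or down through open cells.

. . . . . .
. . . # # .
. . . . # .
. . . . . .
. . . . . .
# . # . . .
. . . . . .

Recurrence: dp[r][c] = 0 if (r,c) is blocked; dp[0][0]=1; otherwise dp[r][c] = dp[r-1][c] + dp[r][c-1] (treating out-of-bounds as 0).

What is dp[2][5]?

1

r\c   0   1   2   3   4   5
  0   1   1   1   1   1   1
  1   1   2   3   0   0   1
  2   1   3   6   6   0   1
  3   1   4  10  16  16  17
  4   1   5  15  31  47  64
  5   0   5   0  31  78 142
  6   0   5   5  36 114 256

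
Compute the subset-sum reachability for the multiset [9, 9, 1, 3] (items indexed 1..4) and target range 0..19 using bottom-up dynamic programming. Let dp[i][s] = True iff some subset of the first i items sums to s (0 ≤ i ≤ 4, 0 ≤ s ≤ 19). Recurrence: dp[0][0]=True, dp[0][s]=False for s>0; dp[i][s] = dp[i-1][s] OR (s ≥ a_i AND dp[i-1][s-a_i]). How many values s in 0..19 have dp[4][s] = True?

10

i\s   0   1   2   3   4   5   6   7   8   9  10  11  12  13  14  15  16  17  18  19
  0   T   F   F   F   F   F   F   F   F   F   F   F   F   F   F   F   F   F   F   F
  1   T   F   F   F   F   F   F   F   F   T   F   F   F   F   F   F   F   F   F   F
  2   T   F   F   F   F   F   F   F   F   T   F   F   F   F   F   F   F   F   T   F
  3   T   T   F   F   F   F   F   F   F   T   T   F   F   F   F   F   F   F   T   T
  4   T   T   F   T   T   F   F   F   F   T   T   F   T   T   F   F   F   F   T   T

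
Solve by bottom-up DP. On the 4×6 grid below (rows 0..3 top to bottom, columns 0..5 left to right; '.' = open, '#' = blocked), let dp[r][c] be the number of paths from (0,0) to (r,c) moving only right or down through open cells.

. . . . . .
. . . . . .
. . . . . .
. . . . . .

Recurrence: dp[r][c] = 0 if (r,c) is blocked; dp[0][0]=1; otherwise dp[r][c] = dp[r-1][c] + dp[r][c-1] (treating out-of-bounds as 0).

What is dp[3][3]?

r\c   0   1   2   3   4   5
  0   1   1   1   1   1   1
  1   1   2   3   4   5   6
  2   1   3   6  10  15  21
  3   1   4  10  20  35  56

20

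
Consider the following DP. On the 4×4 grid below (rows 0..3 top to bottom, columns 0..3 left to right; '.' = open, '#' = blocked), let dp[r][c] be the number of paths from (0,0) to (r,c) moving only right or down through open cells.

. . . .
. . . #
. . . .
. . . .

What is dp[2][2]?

r\c   0   1   2   3
  0   1   1   1   1
  1   1   2   3   0
  2   1   3   6   6
  3   1   4  10  16

6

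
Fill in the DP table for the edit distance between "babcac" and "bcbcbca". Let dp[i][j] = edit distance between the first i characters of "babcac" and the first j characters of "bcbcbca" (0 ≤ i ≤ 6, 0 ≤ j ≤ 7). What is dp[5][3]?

   ''  b  c  b  c  b  c  a
''  0  1  2  3  4  5  6  7
 b  1  0  1  2  3  4  5  6
 a  2  1  1  2  3  4  5  5
 b  3  2  2  1  2  3  4  5
 c  4  3  2  2  1  2  3  4
 a  5  4  3  3  2  2  3  3
 c  6  5  4  4  3  3  2  3

3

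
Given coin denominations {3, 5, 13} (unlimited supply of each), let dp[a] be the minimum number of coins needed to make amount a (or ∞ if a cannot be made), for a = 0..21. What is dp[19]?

3

 a  0  1  2  3  4  5  6  7  8  9 10 11 12 13 14 15 16 17 18 19 20 21
dp  0  -  -  1  -  1  2  -  2  3  2  3  4  1  4  3  2  5  2  3  4  3
(- denotes ∞ / unreachable)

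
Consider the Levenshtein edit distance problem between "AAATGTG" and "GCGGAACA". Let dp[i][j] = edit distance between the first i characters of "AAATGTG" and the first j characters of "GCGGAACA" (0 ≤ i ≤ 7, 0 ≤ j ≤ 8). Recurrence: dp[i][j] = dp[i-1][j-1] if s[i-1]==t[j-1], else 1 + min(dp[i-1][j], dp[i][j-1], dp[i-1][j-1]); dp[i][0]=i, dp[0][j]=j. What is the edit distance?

   ''  G  C  G  G  A  A  C  A
''  0  1  2  3  4  5  6  7  8
 A  1  1  2  3  4  4  5  6  7
 A  2  2  2  3  4  4  4  5  6
 A  3  3  3  3  4  4  4  5  5
 T  4  4  4  4  4  5  5  5  6
 G  5  4  5  4  4  5  6  6  6
 T  6  5  5  5  5  5  6  7  7
 G  7  6  6  5  5  6  6  7  8

8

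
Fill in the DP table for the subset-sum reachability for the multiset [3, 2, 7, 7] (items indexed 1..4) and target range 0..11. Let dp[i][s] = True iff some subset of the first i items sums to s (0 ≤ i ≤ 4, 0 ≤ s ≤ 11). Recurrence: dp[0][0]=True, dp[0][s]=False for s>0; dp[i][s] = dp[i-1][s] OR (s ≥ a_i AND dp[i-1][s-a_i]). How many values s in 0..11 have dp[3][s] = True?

i\s   0   1   2   3   4   5   6   7   8   9  10  11
  0   T   F   F   F   F   F   F   F   F   F   F   F
  1   T   F   F   T   F   F   F   F   F   F   F   F
  2   T   F   T   T   F   T   F   F   F   F   F   F
  3   T   F   T   T   F   T   F   T   F   T   T   F
  4   T   F   T   T   F   T   F   T   F   T   T   F

7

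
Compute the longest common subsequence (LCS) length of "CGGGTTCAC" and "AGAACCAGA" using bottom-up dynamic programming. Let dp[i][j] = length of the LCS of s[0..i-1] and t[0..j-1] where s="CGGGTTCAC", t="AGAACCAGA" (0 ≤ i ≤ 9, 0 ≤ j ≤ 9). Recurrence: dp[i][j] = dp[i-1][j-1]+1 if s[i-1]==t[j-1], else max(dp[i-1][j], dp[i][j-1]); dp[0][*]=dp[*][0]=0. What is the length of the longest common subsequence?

3

   ''  A  G  A  A  C  C  A  G  A
''  0  0  0  0  0  0  0  0  0  0
 C  0  0  0  0  0  1  1  1  1  1
 G  0  0  1  1  1  1  1  1  2  2
 G  0  0  1  1  1  1  1  1  2  2
 G  0  0  1  1  1  1  1  1  2  2
 T  0  0  1  1  1  1  1  1  2  2
 T  0  0  1  1  1  1  1  1  2  2
 C  0  0  1  1  1  2  2  2  2  2
 A  0  1  1  2  2  2  2  3  3  3
 C  0  1  1  2  2  3  3  3  3  3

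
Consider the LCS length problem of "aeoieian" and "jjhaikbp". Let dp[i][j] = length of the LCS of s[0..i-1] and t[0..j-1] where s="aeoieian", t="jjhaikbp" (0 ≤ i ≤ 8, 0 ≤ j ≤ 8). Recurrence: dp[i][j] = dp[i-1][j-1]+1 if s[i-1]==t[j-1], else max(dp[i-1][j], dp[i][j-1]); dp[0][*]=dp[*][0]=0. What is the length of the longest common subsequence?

2

   ''  j  j  h  a  i  k  b  p
''  0  0  0  0  0  0  0  0  0
 a  0  0  0  0  1  1  1  1  1
 e  0  0  0  0  1  1  1  1  1
 o  0  0  0  0  1  1  1  1  1
 i  0  0  0  0  1  2  2  2  2
 e  0  0  0  0  1  2  2  2  2
 i  0  0  0  0  1  2  2  2  2
 a  0  0  0  0  1  2  2  2  2
 n  0  0  0  0  1  2  2  2  2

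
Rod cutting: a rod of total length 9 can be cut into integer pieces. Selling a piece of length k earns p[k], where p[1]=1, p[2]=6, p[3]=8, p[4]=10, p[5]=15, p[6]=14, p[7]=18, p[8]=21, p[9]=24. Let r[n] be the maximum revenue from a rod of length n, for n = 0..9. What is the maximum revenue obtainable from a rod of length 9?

27

   n    0    1    2    3    4    5    6    7    8    9
r[n]    0    1    6    8   12   15   18   21   24   27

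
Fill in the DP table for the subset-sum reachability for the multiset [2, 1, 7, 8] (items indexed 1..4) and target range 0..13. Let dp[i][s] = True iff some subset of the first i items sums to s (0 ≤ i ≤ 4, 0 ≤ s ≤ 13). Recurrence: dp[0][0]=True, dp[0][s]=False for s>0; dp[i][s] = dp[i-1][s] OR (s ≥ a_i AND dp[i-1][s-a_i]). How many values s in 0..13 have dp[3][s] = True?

i\s   0   1   2   3   4   5   6   7   8   9  10  11  12  13
  0   T   F   F   F   F   F   F   F   F   F   F   F   F   F
  1   T   F   T   F   F   F   F   F   F   F   F   F   F   F
  2   T   T   T   T   F   F   F   F   F   F   F   F   F   F
  3   T   T   T   T   F   F   F   T   T   T   T   F   F   F
  4   T   T   T   T   F   F   F   T   T   T   T   T   F   F

8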